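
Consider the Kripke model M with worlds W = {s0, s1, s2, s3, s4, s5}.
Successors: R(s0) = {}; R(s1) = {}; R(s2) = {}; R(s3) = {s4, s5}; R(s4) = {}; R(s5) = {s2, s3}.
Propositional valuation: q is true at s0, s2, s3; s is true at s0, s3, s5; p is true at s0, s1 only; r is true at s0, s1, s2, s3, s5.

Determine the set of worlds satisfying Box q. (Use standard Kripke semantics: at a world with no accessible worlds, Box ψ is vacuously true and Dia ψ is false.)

Let φ = Box q. Evaluate φ at each world:
  s0 (successors ∅): φ is true.
  s1 (successors ∅): φ is true.
  s2 (successors ∅): φ is true.
  s3 (successors {s4, s5}): φ is false.
  s4 (successors ∅): φ is true.
  s5 (successors {s2, s3}): φ is true.
For instance, at s3:
  At s3: Box q requires q at every successor {s4, s5}.
    q fails at s4, so Box q is false at s3.
Satisfying worlds: {s0, s1, s2, s4, s5}

s0, s1, s2, s4, s5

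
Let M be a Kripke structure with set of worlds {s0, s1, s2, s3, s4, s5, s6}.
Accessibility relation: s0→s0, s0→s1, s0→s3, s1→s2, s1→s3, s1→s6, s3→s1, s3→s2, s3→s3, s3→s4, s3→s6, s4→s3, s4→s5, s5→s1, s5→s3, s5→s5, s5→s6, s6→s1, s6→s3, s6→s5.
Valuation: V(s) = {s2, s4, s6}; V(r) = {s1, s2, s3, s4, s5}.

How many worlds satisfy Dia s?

3

Let φ = Dia s. Evaluate φ at each world:
  s0 (successors {s0, s1, s3}): φ is false.
  s1 (successors {s2, s3, s6}): φ is true.
  s2 (successors ∅): φ is false.
  s3 (successors {s1, s2, s3, s4, s6}): φ is true.
  s4 (successors {s3, s5}): φ is false.
  s5 (successors {s1, s3, s5, s6}): φ is true.
  s6 (successors {s1, s3, s5}): φ is false.
For instance, at s5:
  At s5: Dia s requires s at some successor in {s1, s3, s5, s6}.
    s holds at s6, so Dia s is true at s5.
Satisfying worlds: {s1, s3, s5}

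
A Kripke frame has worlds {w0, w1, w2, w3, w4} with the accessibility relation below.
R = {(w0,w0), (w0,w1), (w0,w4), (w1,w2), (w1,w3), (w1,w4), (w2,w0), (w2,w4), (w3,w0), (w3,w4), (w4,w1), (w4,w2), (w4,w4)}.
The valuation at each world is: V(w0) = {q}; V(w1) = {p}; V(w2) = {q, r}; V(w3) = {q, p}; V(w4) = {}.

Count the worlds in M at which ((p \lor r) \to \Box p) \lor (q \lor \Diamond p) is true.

Recall that \Box ψ holds at a world iff ψ holds at every accessible world, and \Diamond ψ holds iff ψ holds at some accessible world.
Let φ = ((p \lor r) \to \Box p) \lor (q \lor \Diamond p). Evaluate φ at each world:
  w0 (successors {w0, w1, w4}): φ is true.
  w1 (successors {w2, w3, w4}): φ is true.
  w2 (successors {w0, w4}): φ is true.
  w3 (successors {w0, w4}): φ is true.
  w4 (successors {w1, w2, w4}): φ is true.
For instance, at w0:
  At w0: (p \lor r) \to \Box p is true, q \lor \Diamond p is true, so ((p \lor r) \to \Box p) \lor (q \lor \Diamond p) is true.
    At w0: p \lor r is false, \Box p is false, so (p \lor r) \to \Box p is true.
      At w0: \Box p requires p at every successor {w0, w1, w4}.
        p fails at w0, so \Box p is false at w0.
    At w0: q is true, \Diamond p is true, so q \lor \Diamond p is true.
      At w0: \Diamond p requires p at some successor in {w0, w1, w4}.
        p holds at w1, so \Diamond p is true at w0.
Satisfying worlds: {w0, w1, w2, w3, w4}

5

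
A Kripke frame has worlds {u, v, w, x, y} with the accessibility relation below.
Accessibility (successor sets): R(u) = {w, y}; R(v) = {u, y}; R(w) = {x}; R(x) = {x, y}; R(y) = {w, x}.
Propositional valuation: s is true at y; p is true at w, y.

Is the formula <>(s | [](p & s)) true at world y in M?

No

At y: <>(s | [](p & s)) requires s | [](p & s) at some successor in {w, x}.
  At w: s | [](p & s) is false.
  At x: s | [](p & s) is false.
So <>(s | [](p & s)) is false at y.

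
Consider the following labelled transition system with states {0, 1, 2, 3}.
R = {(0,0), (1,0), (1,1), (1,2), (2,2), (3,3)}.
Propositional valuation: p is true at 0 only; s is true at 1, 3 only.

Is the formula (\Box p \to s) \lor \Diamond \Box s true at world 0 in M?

At 0: \Box p \to s is false, \Diamond \Box s is false, so (\Box p \to s) \lor \Diamond \Box s is false.
  At 0: \Box p is true, s is false, so \Box p \to s is false.
    At 0: \Box p requires p at every successor {0}.
      At 0: p is true.
    So \Box p is true at 0.
  At 0: \Diamond \Box s requires \Box s at some successor in {0}.
    At 0: \Box s is false.
  So \Diamond \Box s is false at 0.

No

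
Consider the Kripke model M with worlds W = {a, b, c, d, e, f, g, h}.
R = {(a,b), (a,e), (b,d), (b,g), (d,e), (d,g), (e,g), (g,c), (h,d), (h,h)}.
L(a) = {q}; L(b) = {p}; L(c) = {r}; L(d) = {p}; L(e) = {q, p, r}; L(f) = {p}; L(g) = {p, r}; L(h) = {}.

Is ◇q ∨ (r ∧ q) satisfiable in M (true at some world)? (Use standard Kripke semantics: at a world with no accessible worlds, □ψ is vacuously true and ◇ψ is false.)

Let φ = ◇q ∨ (r ∧ q). Evaluate φ at each world:
  a (successors {b, e}): φ is true.
  b (successors {d, g}): φ is false.
  c (successors ∅): φ is false.
  d (successors {e, g}): φ is true.
  e (successors {g}): φ is true.
  f (successors ∅): φ is false.
  g (successors {c}): φ is false.
  h (successors {d, h}): φ is false.
Detail at a (witness):
  At a: ◇q is true, r ∧ q is false, so ◇q ∨ (r ∧ q) is true.
    At a: ◇q requires q at some successor in {b, e}.
      q holds at e, so ◇q is true at a.

Yes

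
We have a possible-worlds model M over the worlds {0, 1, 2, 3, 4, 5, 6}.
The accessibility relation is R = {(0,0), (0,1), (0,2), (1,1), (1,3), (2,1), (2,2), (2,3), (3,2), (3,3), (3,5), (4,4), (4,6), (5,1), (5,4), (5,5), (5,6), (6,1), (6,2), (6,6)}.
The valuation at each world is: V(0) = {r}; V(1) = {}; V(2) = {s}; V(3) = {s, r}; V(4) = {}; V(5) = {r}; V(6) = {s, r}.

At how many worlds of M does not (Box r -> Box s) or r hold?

4

Recall that Box ψ holds at a world iff ψ holds at every accessible world, and Dia ψ holds iff ψ holds at some accessible world.
Let φ = not (Box r -> Box s) or r. Evaluate φ at each world:
  0 (successors {0, 1, 2}): φ is true.
  1 (successors {1, 3}): φ is false.
  2 (successors {1, 2, 3}): φ is false.
  3 (successors {2, 3, 5}): φ is true.
  4 (successors {4, 6}): φ is false.
  5 (successors {1, 4, 5, 6}): φ is true.
  6 (successors {1, 2, 6}): φ is true.
For instance, at 5:
  At 5: not (Box r -> Box s) is false, r is true, so not (Box r -> Box s) or r is true.
    At 5: Box r -> Box s is true, so not (Box r -> Box s) is false.
      At 5: Box r is false, Box s is false, so Box r -> Box s is true.
Satisfying worlds: {0, 3, 5, 6}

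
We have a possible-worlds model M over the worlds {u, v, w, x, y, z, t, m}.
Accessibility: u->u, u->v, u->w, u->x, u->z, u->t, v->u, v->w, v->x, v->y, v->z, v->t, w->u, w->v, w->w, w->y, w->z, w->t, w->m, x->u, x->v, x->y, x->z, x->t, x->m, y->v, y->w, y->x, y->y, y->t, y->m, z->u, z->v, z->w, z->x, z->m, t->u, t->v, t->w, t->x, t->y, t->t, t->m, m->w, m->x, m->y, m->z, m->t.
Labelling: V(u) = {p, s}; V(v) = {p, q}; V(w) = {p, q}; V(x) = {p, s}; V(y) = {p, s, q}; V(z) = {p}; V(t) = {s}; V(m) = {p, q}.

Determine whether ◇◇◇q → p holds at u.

At u: ◇◇◇q is true, p is true, so ◇◇◇q → p is true.
  At u: ◇◇◇q requires ◇◇q at some successor in {u, v, w, x, z, t}.
    ◇◇q holds at u, so ◇◇◇q is true at u.
      At u: ◇◇q requires ◇q at some successor in {u, v, w, x, z, t}.
        ◇q holds at u, so ◇◇q is true at u.

Yes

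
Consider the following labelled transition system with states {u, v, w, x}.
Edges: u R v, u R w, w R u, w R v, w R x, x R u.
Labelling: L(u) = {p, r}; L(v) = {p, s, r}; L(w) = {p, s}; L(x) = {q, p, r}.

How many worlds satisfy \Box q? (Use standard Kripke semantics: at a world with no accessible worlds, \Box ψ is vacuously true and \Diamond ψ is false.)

Let φ = \Box q. Evaluate φ at each world:
  u (successors {v, w}): φ is false.
  v (successors ∅): φ is true.
  w (successors {u, v, x}): φ is false.
  x (successors {u}): φ is false.
For instance, at w:
  At w: \Box q requires q at every successor {u, v, x}.
    q fails at u, so \Box q is false at w.
Satisfying worlds: {v}

1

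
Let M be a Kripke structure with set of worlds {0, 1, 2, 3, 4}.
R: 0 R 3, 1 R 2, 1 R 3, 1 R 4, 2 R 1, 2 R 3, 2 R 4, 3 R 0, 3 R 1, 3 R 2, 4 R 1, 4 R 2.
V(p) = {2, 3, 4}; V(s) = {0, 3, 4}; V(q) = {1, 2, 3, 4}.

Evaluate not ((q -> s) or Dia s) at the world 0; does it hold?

No

Recall that Dia ψ holds at a world iff ψ holds at some accessible world.
At 0: (q -> s) or Dia s is true, so not ((q -> s) or Dia s) is false.
  At 0: q -> s is true, Dia s is true, so (q -> s) or Dia s is true.
    At 0: Dia s requires s at some successor in {3}.
      s holds at 3, so Dia s is true at 0.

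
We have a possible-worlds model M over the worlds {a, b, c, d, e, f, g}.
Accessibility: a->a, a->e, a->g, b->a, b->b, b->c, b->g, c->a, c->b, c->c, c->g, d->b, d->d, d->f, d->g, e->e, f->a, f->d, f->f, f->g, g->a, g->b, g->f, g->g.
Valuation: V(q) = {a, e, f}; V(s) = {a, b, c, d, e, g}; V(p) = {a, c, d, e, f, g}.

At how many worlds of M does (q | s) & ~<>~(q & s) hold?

1

Recall that <>ψ holds at a world iff ψ holds at some accessible world.
Let φ = (q | s) & ~<>~(q & s). Evaluate φ at each world:
  a (successors {a, e, g}): φ is false.
  b (successors {a, b, c, g}): φ is false.
  c (successors {a, b, c, g}): φ is false.
  d (successors {b, d, f, g}): φ is false.
  e (successors {e}): φ is true.
  f (successors {a, d, f, g}): φ is false.
  g (successors {a, b, f, g}): φ is false.
For instance, at d:
  At d: q | s is true, ~<>~(q & s) is false, so (q | s) & ~<>~(q & s) is false.
    At d: <>~(q & s) is true, so ~<>~(q & s) is false.
      At d: <>~(q & s) requires ~(q & s) at some successor in {b, d, f, g}.
        ~(q & s) holds at b, so <>~(q & s) is true at d.
Satisfying worlds: {e}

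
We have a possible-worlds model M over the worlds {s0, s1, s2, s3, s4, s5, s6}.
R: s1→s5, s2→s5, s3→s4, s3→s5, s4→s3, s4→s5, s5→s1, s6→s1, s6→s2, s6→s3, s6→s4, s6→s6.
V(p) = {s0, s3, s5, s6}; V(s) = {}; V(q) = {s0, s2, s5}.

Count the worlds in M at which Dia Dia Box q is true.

5

Let φ = Dia Dia Box q. Evaluate φ at each world:
  s0 (successors ∅): φ is false.
  s1 (successors {s5}): φ is true.
  s2 (successors {s5}): φ is true.
  s3 (successors {s4, s5}): φ is true.
  s4 (successors {s3, s5}): φ is true.
  s5 (successors {s1}): φ is false.
  s6 (successors {s1, s2, s3, s4, s6}): φ is true.
For instance, at s6:
  At s6: Dia Dia Box q requires Dia Box q at some successor in {s1, s2, s3, s4, s6}.
    Dia Box q holds at s6, so Dia Dia Box q is true at s6.
      At s6: Dia Box q requires Box q at some successor in {s1, s2, s3, s4, s6}.
        Box q holds at s1, so Dia Box q is true at s6.
Satisfying worlds: {s1, s2, s3, s4, s6}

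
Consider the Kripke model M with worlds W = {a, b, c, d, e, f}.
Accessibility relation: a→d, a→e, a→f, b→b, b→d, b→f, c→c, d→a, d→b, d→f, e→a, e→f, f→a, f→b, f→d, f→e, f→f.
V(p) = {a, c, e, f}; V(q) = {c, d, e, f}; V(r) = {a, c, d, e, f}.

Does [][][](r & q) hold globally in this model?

No

Let φ = [][][](r & q). Evaluate φ at each world:
  a (successors {d, e, f}): φ is false.
  b (successors {b, d, f}): φ is false.
  c (successors {c}): φ is true.
  d (successors {a, b, f}): φ is false.
  e (successors {a, f}): φ is false.
  f (successors {a, b, d, e, f}): φ is false.
Detail at a (counterexample):
  At a: [][][](r & q) requires [][](r & q) at every successor {d, e, f}.
    [][](r & q) fails at d, so [][][](r & q) is false at a.
      At d: [][](r & q) requires [](r & q) at every successor {a, b, f}.
        [](r & q) fails at b, so [][](r & q) is false at d.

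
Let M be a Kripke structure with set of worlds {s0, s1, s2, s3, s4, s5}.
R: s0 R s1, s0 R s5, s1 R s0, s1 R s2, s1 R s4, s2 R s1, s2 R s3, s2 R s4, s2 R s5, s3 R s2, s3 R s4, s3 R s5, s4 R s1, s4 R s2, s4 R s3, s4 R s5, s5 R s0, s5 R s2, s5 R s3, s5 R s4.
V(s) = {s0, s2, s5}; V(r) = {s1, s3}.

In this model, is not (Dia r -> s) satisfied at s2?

No

At s2: Dia r -> s is true, so not (Dia r -> s) is false.
  At s2: Dia r is true, s is true, so Dia r -> s is true.
    At s2: Dia r requires r at some successor in {s1, s3, s4, s5}.
      r holds at s1, so Dia r is true at s2.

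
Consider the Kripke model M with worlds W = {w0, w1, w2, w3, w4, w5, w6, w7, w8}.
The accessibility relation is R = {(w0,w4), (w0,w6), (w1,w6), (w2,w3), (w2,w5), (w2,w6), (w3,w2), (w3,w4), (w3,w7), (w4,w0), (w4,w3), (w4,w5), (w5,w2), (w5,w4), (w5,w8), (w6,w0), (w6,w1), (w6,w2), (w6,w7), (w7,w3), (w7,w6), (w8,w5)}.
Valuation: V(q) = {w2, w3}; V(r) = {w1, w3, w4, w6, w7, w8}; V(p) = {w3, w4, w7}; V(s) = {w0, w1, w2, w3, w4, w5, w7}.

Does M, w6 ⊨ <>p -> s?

No

At w6: <>p is true, s is false, so <>p -> s is false.
  At w6: <>p requires p at some successor in {w0, w1, w2, w7}.
    p holds at w7, so <>p is true at w6.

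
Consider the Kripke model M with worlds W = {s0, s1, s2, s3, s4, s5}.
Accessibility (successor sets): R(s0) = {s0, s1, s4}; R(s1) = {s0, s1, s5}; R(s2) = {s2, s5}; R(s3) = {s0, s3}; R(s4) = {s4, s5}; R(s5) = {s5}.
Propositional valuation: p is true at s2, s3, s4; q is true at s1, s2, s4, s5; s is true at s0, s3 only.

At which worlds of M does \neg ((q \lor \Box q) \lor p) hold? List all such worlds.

s0

Let φ = \neg ((q \lor \Box q) \lor p). Evaluate φ at each world:
  s0 (successors {s0, s1, s4}): φ is true.
  s1 (successors {s0, s1, s5}): φ is false.
  s2 (successors {s2, s5}): φ is false.
  s3 (successors {s0, s3}): φ is false.
  s4 (successors {s4, s5}): φ is false.
  s5 (successors {s5}): φ is false.
For instance, at s4:
  At s4: (q \lor \Box q) \lor p is true, so \neg ((q \lor \Box q) \lor p) is false.
    At s4: q \lor \Box q is true, p is true, so (q \lor \Box q) \lor p is true.
      At s4: q is true, \Box q is true, so q \lor \Box q is true.
Satisfying worlds: {s0}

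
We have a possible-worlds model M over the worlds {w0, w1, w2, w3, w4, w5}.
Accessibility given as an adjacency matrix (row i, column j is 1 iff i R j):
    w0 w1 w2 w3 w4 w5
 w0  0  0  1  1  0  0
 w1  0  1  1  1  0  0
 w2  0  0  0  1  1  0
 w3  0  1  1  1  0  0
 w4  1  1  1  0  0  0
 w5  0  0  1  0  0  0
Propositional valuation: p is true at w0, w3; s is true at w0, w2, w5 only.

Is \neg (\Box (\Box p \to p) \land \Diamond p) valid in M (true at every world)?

No

Recall that \Box ψ holds at a world iff ψ holds at every accessible world, and \Diamond ψ holds iff ψ holds at some accessible world.
Let φ = \neg (\Box (\Box p \to p) \land \Diamond p). Evaluate φ at each world:
  w0 (successors {w2, w3}): φ is false.
  w1 (successors {w1, w2, w3}): φ is false.
  w2 (successors {w3, w4}): φ is false.
  w3 (successors {w1, w2, w3}): φ is false.
  w4 (successors {w0, w1, w2}): φ is false.
  w5 (successors {w2}): φ is true.
Detail at w0 (counterexample):
  At w0: \Box (\Box p \to p) \land \Diamond p is true, so \neg (\Box (\Box p \to p) \land \Diamond p) is false.
    At w0: \Box (\Box p \to p) is true, \Diamond p is true, so \Box (\Box p \to p) \land \Diamond p is true.
      At w0: \Box (\Box p \to p) requires \Box p \to p at every successor {w2, w3}.
        At w2: \Box p \to p is true.
        At w3: \Box p \to p is true.
      So \Box (\Box p \to p) is true at w0.
      At w0: \Diamond p requires p at some successor in {w2, w3}.
        p holds at w3, so \Diamond p is true at w0.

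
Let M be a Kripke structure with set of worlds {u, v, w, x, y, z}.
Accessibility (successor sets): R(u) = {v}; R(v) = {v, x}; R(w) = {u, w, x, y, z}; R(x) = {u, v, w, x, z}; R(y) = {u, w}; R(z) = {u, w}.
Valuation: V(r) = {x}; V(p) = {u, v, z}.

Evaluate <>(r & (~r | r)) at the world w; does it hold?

Yes

At w: <>(r & (~r | r)) requires r & (~r | r) at some successor in {u, w, x, y, z}.
  r & (~r | r) holds at x, so <>(r & (~r | r)) is true at w.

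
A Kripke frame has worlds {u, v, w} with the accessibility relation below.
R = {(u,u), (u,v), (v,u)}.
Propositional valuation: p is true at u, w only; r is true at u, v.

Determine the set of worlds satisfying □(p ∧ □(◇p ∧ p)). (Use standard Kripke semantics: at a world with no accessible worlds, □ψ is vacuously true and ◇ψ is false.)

w

Let φ = □(p ∧ □(◇p ∧ p)). Evaluate φ at each world:
  u (successors {u, v}): φ is false.
  v (successors {u}): φ is false.
  w (successors ∅): φ is true.
For instance, at v:
  At v: □(p ∧ □(◇p ∧ p)) requires p ∧ □(◇p ∧ p) at every successor {u}.
    p ∧ □(◇p ∧ p) fails at u, so □(p ∧ □(◇p ∧ p)) is false at v.
      At u: p is true, □(◇p ∧ p) is false, so p ∧ □(◇p ∧ p) is false.
Satisfying worlds: {w}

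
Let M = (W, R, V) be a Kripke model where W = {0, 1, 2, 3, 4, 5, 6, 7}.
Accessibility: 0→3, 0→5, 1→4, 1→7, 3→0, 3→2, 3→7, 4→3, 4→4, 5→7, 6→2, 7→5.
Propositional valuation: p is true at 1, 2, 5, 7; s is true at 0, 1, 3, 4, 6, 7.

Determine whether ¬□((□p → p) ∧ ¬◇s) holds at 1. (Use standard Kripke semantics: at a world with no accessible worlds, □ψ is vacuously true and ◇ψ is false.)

Yes

At 1: □((□p → p) ∧ ¬◇s) is false, so ¬□((□p → p) ∧ ¬◇s) is true.
  At 1: □((□p → p) ∧ ¬◇s) requires (□p → p) ∧ ¬◇s at every successor {4, 7}.
    (□p → p) ∧ ¬◇s fails at 4, so □((□p → p) ∧ ¬◇s) is false at 1.
      At 4: □p → p is true, ¬◇s is false, so (□p → p) ∧ ¬◇s is false.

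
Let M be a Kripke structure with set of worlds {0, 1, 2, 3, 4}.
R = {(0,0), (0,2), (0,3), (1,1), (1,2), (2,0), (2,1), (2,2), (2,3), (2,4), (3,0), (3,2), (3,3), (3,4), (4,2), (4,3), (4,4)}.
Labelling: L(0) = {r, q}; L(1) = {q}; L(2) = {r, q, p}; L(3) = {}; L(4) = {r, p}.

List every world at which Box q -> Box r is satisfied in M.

0, 2, 3, 4

Recall that Box ψ holds at a world iff ψ holds at every accessible world, and Dia ψ holds iff ψ holds at some accessible world.
Let φ = Box q -> Box r. Evaluate φ at each world:
  0 (successors {0, 2, 3}): φ is true.
  1 (successors {1, 2}): φ is false.
  2 (successors {0, 1, 2, 3, 4}): φ is true.
  3 (successors {0, 2, 3, 4}): φ is true.
  4 (successors {2, 3, 4}): φ is true.
For instance, at 4:
  At 4: Box q is false, Box r is false, so Box q -> Box r is true.
    At 4: Box q requires q at every successor {2, 3, 4}.
      q fails at 3, so Box q is false at 4.
    At 4: Box r requires r at every successor {2, 3, 4}.
      r fails at 3, so Box r is false at 4.
Satisfying worlds: {0, 2, 3, 4}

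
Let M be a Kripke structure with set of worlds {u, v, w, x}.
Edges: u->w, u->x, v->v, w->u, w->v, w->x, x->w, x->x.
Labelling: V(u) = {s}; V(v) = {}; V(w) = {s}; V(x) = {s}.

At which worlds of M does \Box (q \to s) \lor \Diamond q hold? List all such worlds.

u, v, w, x

Let φ = \Box (q \to s) \lor \Diamond q. Evaluate φ at each world:
  u (successors {w, x}): φ is true.
  v (successors {v}): φ is true.
  w (successors {u, v, x}): φ is true.
  x (successors {w, x}): φ is true.
For instance, at w:
  At w: \Box (q \to s) is true, \Diamond q is false, so \Box (q \to s) \lor \Diamond q is true.
    At w: \Box (q \to s) requires q \to s at every successor {u, v, x}.
      At u: q \to s is true.
      At v: q \to s is true.
      At x: q \to s is true.
    So \Box (q \to s) is true at w.
    At w: \Diamond q requires q at some successor in {u, v, x}.
      At u: q is false.
      At v: q is false.
      At x: q is false.
    So \Diamond q is false at w.
Satisfying worlds: {u, v, w, x}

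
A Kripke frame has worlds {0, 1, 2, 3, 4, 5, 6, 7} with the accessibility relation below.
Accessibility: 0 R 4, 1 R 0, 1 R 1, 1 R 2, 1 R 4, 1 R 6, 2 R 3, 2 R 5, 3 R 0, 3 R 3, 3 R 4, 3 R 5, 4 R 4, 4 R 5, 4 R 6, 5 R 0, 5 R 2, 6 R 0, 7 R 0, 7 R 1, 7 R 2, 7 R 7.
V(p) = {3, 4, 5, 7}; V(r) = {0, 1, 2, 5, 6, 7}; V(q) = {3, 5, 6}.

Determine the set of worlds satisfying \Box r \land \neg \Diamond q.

5, 6, 7

Recall that \Box ψ holds at a world iff ψ holds at every accessible world, and \Diamond ψ holds iff ψ holds at some accessible world.
Let φ = \Box r \land \neg \Diamond q. Evaluate φ at each world:
  0 (successors {4}): φ is false.
  1 (successors {0, 1, 2, 4, 6}): φ is false.
  2 (successors {3, 5}): φ is false.
  3 (successors {0, 3, 4, 5}): φ is false.
  4 (successors {4, 5, 6}): φ is false.
  5 (successors {0, 2}): φ is true.
  6 (successors {0}): φ is true.
  7 (successors {0, 1, 2, 7}): φ is true.
For instance, at 0:
  At 0: \Box r is false, \neg \Diamond q is true, so \Box r \land \neg \Diamond q is false.
    At 0: \Box r requires r at every successor {4}.
      r fails at 4, so \Box r is false at 0.
    At 0: \Diamond q is false, so \neg \Diamond q is true.
      At 0: \Diamond q requires q at some successor in {4}.
        At 4: q is false.
      So \Diamond q is false at 0.
Satisfying worlds: {5, 6, 7}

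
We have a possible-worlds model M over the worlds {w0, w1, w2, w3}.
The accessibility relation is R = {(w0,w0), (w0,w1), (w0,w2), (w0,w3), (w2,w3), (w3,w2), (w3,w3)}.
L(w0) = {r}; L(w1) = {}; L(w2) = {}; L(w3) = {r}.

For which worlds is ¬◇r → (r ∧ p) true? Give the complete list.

Let φ = ¬◇r → (r ∧ p). Evaluate φ at each world:
  w0 (successors {w0, w1, w2, w3}): φ is true.
  w1 (successors ∅): φ is false.
  w2 (successors {w3}): φ is true.
  w3 (successors {w2, w3}): φ is true.
For instance, at w3:
  At w3: ¬◇r is false, r ∧ p is false, so ¬◇r → (r ∧ p) is true.
    At w3: ◇r is true, so ¬◇r is false.
      At w3: ◇r requires r at some successor in {w2, w3}.
        r holds at w3, so ◇r is true at w3.
Satisfying worlds: {w0, w2, w3}

w0, w2, w3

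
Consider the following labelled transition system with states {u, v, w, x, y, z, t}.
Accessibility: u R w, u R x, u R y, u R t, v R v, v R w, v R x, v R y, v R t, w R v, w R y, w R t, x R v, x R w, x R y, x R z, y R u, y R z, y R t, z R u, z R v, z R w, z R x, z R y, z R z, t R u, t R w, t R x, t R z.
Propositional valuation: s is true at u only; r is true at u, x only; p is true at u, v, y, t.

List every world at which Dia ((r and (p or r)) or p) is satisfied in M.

u, v, w, x, y, z, t

Recall that Dia ψ holds at a world iff ψ holds at some accessible world.
Let φ = Dia ((r and (p or r)) or p). Evaluate φ at each world:
  u (successors {w, x, y, t}): φ is true.
  v (successors {v, w, x, y, t}): φ is true.
  w (successors {v, y, t}): φ is true.
  x (successors {v, w, y, z}): φ is true.
  y (successors {u, z, t}): φ is true.
  z (successors {u, v, w, x, y, z}): φ is true.
  t (successors {u, w, x, z}): φ is true.
For instance, at t:
  At t: Dia ((r and (p or r)) or p) requires (r and (p or r)) or p at some successor in {u, w, x, z}.
    (r and (p or r)) or p holds at u, so Dia ((r and (p or r)) or p) is true at t.
Satisfying worlds: {u, v, w, x, y, z, t}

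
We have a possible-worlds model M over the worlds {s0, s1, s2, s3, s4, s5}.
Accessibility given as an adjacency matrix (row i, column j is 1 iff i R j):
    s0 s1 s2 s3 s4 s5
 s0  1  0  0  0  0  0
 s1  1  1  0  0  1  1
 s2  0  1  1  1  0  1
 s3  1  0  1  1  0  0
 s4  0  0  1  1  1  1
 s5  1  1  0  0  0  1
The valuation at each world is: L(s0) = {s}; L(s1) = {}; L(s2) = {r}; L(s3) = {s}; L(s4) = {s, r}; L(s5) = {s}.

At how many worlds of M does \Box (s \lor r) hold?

Let φ = \Box (s \lor r). Evaluate φ at each world:
  s0 (successors {s0}): φ is true.
  s1 (successors {s0, s1, s4, s5}): φ is false.
  s2 (successors {s1, s2, s3, s5}): φ is false.
  s3 (successors {s0, s2, s3}): φ is true.
  s4 (successors {s2, s3, s4, s5}): φ is true.
  s5 (successors {s0, s1, s5}): φ is false.
For instance, at s1:
  At s1: \Box (s \lor r) requires s \lor r at every successor {s0, s1, s4, s5}.
    s \lor r fails at s1, so \Box (s \lor r) is false at s1.
Satisfying worlds: {s0, s3, s4}

3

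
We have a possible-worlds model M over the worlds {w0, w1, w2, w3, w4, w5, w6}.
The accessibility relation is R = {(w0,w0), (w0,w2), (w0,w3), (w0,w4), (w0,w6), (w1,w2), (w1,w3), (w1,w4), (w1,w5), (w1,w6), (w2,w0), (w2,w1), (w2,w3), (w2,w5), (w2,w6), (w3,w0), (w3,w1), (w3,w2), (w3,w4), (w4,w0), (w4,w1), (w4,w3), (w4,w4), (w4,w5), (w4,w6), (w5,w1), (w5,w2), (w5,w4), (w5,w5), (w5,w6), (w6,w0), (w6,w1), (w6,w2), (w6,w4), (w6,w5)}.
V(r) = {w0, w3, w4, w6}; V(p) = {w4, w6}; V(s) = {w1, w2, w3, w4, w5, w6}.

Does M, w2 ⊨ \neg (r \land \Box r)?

At w2: r \land \Box r is false, so \neg (r \land \Box r) is true.
  At w2: r is false, \Box r is false, so r \land \Box r is false.
    At w2: \Box r requires r at every successor {w0, w1, w3, w5, w6}.
      r fails at w1, so \Box r is false at w2.

Yes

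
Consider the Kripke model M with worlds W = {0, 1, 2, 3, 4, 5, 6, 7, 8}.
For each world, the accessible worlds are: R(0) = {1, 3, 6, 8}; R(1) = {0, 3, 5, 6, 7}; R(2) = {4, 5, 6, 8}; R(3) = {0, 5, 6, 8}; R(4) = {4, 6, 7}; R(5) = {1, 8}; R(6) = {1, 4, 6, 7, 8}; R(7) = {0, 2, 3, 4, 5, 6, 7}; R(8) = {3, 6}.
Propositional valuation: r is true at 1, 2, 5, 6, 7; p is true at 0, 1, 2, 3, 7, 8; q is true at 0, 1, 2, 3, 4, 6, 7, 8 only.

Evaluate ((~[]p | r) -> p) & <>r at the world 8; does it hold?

At 8: (~[]p | r) -> p is true, <>r is true, so ((~[]p | r) -> p) & <>r is true.
  At 8: ~[]p | r is true, p is true, so (~[]p | r) -> p is true.
    At 8: ~[]p is true, r is false, so ~[]p | r is true.
      At 8: []p is false, so ~[]p is true.
  At 8: <>r requires r at some successor in {3, 6}.
    r holds at 6, so <>r is true at 8.

Yes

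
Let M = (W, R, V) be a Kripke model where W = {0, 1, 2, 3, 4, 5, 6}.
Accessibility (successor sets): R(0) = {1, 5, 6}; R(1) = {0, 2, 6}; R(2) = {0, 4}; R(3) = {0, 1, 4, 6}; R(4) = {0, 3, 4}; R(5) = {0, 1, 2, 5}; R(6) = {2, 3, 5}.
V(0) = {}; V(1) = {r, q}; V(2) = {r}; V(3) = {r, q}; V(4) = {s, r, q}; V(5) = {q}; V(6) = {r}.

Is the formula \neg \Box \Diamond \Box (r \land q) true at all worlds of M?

Let φ = \neg \Box \Diamond \Box (r \land q). Evaluate φ at each world:
  0 (successors {1, 5, 6}): φ is true.
  1 (successors {0, 2, 6}): φ is true.
  2 (successors {0, 4}): φ is true.
  3 (successors {0, 1, 4, 6}): φ is true.
  4 (successors {0, 3, 4}): φ is true.
  5 (successors {0, 1, 2, 5}): φ is true.
  6 (successors {2, 3, 5}): φ is true.
For instance, at 5:
  At 5: \Box \Diamond \Box (r \land q) is false, so \neg \Box \Diamond \Box (r \land q) is true.
    At 5: \Box \Diamond \Box (r \land q) requires \Diamond \Box (r \land q) at every successor {0, 1, 2, 5}.
      \Diamond \Box (r \land q) fails at 0, so \Box \Diamond \Box (r \land q) is false at 5.

Yes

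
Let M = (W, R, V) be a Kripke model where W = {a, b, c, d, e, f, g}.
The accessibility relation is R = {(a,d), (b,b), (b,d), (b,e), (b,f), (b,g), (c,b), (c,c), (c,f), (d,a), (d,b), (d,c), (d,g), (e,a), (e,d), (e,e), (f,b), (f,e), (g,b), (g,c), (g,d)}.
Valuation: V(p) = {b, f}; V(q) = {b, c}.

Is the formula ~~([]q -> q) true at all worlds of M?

Yes

Recall that []ψ holds at a world iff ψ holds at every accessible world, and <>ψ holds iff ψ holds at some accessible world.
Let φ = ~~([]q -> q). Evaluate φ at each world:
  a (successors {d}): φ is true.
  b (successors {b, d, e, f, g}): φ is true.
  c (successors {b, c, f}): φ is true.
  d (successors {a, b, c, g}): φ is true.
  e (successors {a, d, e}): φ is true.
  f (successors {b, e}): φ is true.
  g (successors {b, c, d}): φ is true.
For instance, at g:
  At g: ~([]q -> q) is false, so ~~([]q -> q) is true.
    At g: []q -> q is true, so ~([]q -> q) is false.
      At g: []q is false, q is false, so []q -> q is true.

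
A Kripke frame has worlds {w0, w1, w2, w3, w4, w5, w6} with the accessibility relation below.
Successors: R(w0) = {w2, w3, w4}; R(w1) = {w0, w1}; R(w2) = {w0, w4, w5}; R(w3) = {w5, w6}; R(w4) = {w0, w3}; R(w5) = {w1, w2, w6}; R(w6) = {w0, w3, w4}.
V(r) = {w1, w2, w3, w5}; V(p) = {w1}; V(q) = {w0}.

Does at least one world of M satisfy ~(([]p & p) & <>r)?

Let φ = ~(([]p & p) & <>r). Evaluate φ at each world:
  w0 (successors {w2, w3, w4}): φ is true.
  w1 (successors {w0, w1}): φ is true.
  w2 (successors {w0, w4, w5}): φ is true.
  w3 (successors {w5, w6}): φ is true.
  w4 (successors {w0, w3}): φ is true.
  w5 (successors {w1, w2, w6}): φ is true.
  w6 (successors {w0, w3, w4}): φ is true.
Detail at w0 (witness):
  At w0: ([]p & p) & <>r is false, so ~(([]p & p) & <>r) is true.
    At w0: []p & p is false, <>r is true, so ([]p & p) & <>r is false.
      At w0: []p is false, p is false, so []p & p is false.
      At w0: <>r requires r at some successor in {w2, w3, w4}.
        r holds at w2, so <>r is true at w0.

Yes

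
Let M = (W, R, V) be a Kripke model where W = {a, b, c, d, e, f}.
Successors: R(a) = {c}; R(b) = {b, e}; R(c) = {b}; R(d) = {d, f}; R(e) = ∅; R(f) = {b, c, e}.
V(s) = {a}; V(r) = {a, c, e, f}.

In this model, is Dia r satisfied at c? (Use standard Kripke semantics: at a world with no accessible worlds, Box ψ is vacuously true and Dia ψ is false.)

At c: Dia r requires r at some successor in {b}.
  At b: r is false.
So Dia r is false at c.

No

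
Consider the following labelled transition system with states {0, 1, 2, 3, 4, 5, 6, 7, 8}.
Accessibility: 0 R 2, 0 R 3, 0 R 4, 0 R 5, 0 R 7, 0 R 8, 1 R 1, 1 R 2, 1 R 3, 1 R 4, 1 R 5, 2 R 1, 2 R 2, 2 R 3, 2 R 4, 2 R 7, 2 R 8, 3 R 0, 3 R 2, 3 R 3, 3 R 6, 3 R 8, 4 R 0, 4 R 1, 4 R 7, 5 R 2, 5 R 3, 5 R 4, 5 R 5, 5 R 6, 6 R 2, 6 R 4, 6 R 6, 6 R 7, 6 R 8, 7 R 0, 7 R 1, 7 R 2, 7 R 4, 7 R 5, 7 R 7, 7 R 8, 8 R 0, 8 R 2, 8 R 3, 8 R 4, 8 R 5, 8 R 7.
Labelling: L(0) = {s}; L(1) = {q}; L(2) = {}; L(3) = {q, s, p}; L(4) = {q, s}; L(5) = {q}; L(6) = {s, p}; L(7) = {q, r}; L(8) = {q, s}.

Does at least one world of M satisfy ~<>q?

No

Let φ = ~<>q. Evaluate φ at each world:
  0 (successors {2, 3, 4, 5, 7, 8}): φ is false.
  1 (successors {1, 2, 3, 4, 5}): φ is false.
  2 (successors {1, 2, 3, 4, 7, 8}): φ is false.
  3 (successors {0, 2, 3, 6, 8}): φ is false.
  4 (successors {0, 1, 7}): φ is false.
  5 (successors {2, 3, 4, 5, 6}): φ is false.
  6 (successors {2, 4, 6, 7, 8}): φ is false.
  7 (successors {0, 1, 2, 4, 5, 7, 8}): φ is false.
  8 (successors {0, 2, 3, 4, 5, 7}): φ is false.
For instance, at 7:
  At 7: <>q is true, so ~<>q is false.
    At 7: <>q requires q at some successor in {0, 1, 2, 4, 5, 7, 8}.
      q holds at 1, so <>q is true at 7.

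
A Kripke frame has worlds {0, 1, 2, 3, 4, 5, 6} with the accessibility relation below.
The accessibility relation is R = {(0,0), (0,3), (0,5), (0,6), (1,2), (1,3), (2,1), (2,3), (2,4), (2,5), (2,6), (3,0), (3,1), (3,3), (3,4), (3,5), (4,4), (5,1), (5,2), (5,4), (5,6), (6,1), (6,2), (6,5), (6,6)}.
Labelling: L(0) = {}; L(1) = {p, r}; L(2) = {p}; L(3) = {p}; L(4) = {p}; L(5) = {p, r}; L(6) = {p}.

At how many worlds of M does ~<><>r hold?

Recall that <>ψ holds at a world iff ψ holds at some accessible world.
Let φ = ~<><>r. Evaluate φ at each world:
  0 (successors {0, 3, 5, 6}): φ is false.
  1 (successors {2, 3}): φ is false.
  2 (successors {1, 3, 4, 5, 6}): φ is false.
  3 (successors {0, 1, 3, 4, 5}): φ is false.
  4 (successors {4}): φ is true.
  5 (successors {1, 2, 4, 6}): φ is false.
  6 (successors {1, 2, 5, 6}): φ is false.
For instance, at 3:
  At 3: <><>r is true, so ~<><>r is false.
    At 3: <><>r requires <>r at some successor in {0, 1, 3, 4, 5}.
      <>r holds at 0, so <><>r is true at 3.
Satisfying worlds: {4}

1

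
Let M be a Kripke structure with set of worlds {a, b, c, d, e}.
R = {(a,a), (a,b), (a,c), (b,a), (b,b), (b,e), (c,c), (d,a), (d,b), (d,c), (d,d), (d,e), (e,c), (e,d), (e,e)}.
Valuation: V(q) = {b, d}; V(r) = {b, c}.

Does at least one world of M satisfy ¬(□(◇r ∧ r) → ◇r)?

Recall that □ψ holds at a world iff ψ holds at every accessible world, and ◇ψ holds iff ψ holds at some accessible world.
Let φ = ¬(□(◇r ∧ r) → ◇r). Evaluate φ at each world:
  a (successors {a, b, c}): φ is false.
  b (successors {a, b, e}): φ is false.
  c (successors {c}): φ is false.
  d (successors {a, b, c, d, e}): φ is false.
  e (successors {c, d, e}): φ is false.
For instance, at b:
  At b: □(◇r ∧ r) → ◇r is true, so ¬(□(◇r ∧ r) → ◇r) is false.
    At b: □(◇r ∧ r) is false, ◇r is true, so □(◇r ∧ r) → ◇r is true.
      At b: □(◇r ∧ r) requires ◇r ∧ r at every successor {a, b, e}.
        ◇r ∧ r fails at a, so □(◇r ∧ r) is false at b.
      At b: ◇r requires r at some successor in {a, b, e}.
        r holds at b, so ◇r is true at b.

No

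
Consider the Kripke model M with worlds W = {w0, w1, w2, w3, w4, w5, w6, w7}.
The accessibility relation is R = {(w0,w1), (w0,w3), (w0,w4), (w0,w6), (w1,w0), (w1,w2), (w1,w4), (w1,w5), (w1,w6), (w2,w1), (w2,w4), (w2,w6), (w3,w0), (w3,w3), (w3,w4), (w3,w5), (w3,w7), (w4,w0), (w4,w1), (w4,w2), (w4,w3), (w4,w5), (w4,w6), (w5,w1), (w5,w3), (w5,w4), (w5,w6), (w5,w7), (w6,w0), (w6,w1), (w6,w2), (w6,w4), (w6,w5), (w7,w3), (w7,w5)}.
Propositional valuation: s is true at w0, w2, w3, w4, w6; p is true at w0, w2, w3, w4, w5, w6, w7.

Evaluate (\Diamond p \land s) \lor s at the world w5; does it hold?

No

At w5: \Diamond p \land s is false, s is false, so (\Diamond p \land s) \lor s is false.
  At w5: \Diamond p is true, s is false, so \Diamond p \land s is false.
    At w5: \Diamond p requires p at some successor in {w1, w3, w4, w6, w7}.
      p holds at w3, so \Diamond p is true at w5.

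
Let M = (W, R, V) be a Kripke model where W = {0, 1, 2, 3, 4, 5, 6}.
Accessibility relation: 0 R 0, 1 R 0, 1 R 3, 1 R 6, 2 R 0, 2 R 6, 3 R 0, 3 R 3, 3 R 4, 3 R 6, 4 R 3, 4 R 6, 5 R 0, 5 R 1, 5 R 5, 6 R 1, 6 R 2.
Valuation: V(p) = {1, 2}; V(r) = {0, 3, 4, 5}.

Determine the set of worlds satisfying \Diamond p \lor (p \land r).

Recall that \Diamond ψ holds at a world iff ψ holds at some accessible world.
Let φ = \Diamond p \lor (p \land r). Evaluate φ at each world:
  0 (successors {0}): φ is false.
  1 (successors {0, 3, 6}): φ is false.
  2 (successors {0, 6}): φ is false.
  3 (successors {0, 3, 4, 6}): φ is false.
  4 (successors {3, 6}): φ is false.
  5 (successors {0, 1, 5}): φ is true.
  6 (successors {1, 2}): φ is true.
For instance, at 3:
  At 3: \Diamond p is false, p \land r is false, so \Diamond p \lor (p \land r) is false.
    At 3: \Diamond p requires p at some successor in {0, 3, 4, 6}.
      At 0: p is false.
      At 3: p is false.
      At 4: p is false.
      At 6: p is false.
    So \Diamond p is false at 3.
Satisfying worlds: {5, 6}

5, 6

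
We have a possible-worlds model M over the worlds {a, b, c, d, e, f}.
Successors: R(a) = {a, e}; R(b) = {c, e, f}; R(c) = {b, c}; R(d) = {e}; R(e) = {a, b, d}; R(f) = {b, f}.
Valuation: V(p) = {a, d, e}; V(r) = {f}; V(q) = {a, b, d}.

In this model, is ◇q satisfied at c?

Recall that ◇ψ holds at a world iff ψ holds at some accessible world.
At c: ◇q requires q at some successor in {b, c}.
  q holds at b, so ◇q is true at c.

Yes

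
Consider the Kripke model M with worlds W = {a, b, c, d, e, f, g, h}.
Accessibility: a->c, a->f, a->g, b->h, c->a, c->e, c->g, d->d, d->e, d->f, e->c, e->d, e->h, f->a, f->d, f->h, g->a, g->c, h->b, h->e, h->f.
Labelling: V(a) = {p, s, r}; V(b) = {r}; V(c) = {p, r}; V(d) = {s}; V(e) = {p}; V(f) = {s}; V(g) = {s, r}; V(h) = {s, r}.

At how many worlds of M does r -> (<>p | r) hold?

8

Let φ = r -> (<>p | r). Evaluate φ at each world:
  a (successors {c, f, g}): φ is true.
  b (successors {h}): φ is true.
  c (successors {a, e, g}): φ is true.
  d (successors {d, e, f}): φ is true.
  e (successors {c, d, h}): φ is true.
  f (successors {a, d, h}): φ is true.
  g (successors {a, c}): φ is true.
  h (successors {b, e, f}): φ is true.
For instance, at f:
  At f: r is false, <>p | r is true, so r -> (<>p | r) is true.
    At f: <>p is true, r is false, so <>p | r is true.
      At f: <>p requires p at some successor in {a, d, h}.
        p holds at a, so <>p is true at f.
Satisfying worlds: {a, b, c, d, e, f, g, h}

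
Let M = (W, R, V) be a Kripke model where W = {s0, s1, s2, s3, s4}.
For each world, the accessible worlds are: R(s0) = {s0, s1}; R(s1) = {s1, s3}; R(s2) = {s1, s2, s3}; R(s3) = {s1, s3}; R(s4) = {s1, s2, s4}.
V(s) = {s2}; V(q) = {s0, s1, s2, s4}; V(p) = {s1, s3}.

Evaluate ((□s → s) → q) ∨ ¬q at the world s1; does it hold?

At s1: (□s → s) → q is true, ¬q is false, so ((□s → s) → q) ∨ ¬q is true.
  At s1: □s → s is true, q is true, so (□s → s) → q is true.
    At s1: □s is false, s is false, so □s → s is true.
      At s1: □s requires s at every successor {s1, s3}.
        s fails at s1, so □s is false at s1.

Yes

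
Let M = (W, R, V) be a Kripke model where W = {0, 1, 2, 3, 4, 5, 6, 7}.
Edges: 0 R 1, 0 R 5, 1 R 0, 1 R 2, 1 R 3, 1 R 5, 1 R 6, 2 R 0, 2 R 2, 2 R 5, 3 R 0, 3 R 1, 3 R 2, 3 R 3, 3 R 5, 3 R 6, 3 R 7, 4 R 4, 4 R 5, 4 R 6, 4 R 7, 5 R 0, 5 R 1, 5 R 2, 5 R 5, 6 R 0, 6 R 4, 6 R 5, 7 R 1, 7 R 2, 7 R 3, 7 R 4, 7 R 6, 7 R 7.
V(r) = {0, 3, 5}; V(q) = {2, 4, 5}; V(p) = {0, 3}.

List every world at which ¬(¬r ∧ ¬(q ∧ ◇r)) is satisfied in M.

Recall that ◇ψ holds at a world iff ψ holds at some accessible world.
Let φ = ¬(¬r ∧ ¬(q ∧ ◇r)). Evaluate φ at each world:
  0 (successors {1, 5}): φ is true.
  1 (successors {0, 2, 3, 5, 6}): φ is false.
  2 (successors {0, 2, 5}): φ is true.
  3 (successors {0, 1, 2, 3, 5, 6, 7}): φ is true.
  4 (successors {4, 5, 6, 7}): φ is true.
  5 (successors {0, 1, 2, 5}): φ is true.
  6 (successors {0, 4, 5}): φ is false.
  7 (successors {1, 2, 3, 4, 6, 7}): φ is false.
For instance, at 7:
  At 7: ¬r ∧ ¬(q ∧ ◇r) is true, so ¬(¬r ∧ ¬(q ∧ ◇r)) is false.
    At 7: ¬r is true, ¬(q ∧ ◇r) is true, so ¬r ∧ ¬(q ∧ ◇r) is true.
      At 7: q ∧ ◇r is false, so ¬(q ∧ ◇r) is true.
Satisfying worlds: {0, 2, 3, 4, 5}

0, 2, 3, 4, 5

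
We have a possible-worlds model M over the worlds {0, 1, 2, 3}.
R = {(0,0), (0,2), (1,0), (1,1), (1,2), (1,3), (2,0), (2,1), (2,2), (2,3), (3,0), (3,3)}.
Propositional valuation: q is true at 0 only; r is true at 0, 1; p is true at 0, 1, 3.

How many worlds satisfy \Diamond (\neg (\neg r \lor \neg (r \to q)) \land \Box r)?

Recall that \Box ψ holds at a world iff ψ holds at every accessible world, and \Diamond ψ holds iff ψ holds at some accessible world.
Let φ = \Diamond (\neg (\neg r \lor \neg (r \to q)) \land \Box r). Evaluate φ at each world:
  0 (successors {0, 2}): φ is false.
  1 (successors {0, 1, 2, 3}): φ is false.
  2 (successors {0, 1, 2, 3}): φ is false.
  3 (successors {0, 3}): φ is false.
For instance, at 0:
  At 0: \Diamond (\neg (\neg r \lor \neg (r \to q)) \land \Box r) requires \neg (\neg r \lor \neg (r \to q)) \land \Box r at some successor in {0, 2}.
    At 0: \neg (\neg r \lor \neg (r \to q)) \land \Box r is false.
    At 2: \neg (\neg r \lor \neg (r \to q)) \land \Box r is false.
  So \Diamond (\neg (\neg r \lor \neg (r \to q)) \land \Box r) is false at 0.
Satisfying worlds: none.

0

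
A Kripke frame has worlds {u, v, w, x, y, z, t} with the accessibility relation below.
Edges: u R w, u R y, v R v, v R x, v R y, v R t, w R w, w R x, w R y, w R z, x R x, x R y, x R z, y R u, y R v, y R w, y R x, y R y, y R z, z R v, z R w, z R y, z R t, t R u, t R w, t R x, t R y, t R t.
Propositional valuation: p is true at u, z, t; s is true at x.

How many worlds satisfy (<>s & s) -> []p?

Let φ = (<>s & s) -> []p. Evaluate φ at each world:
  u (successors {w, y}): φ is true.
  v (successors {v, x, y, t}): φ is true.
  w (successors {w, x, y, z}): φ is true.
  x (successors {x, y, z}): φ is false.
  y (successors {u, v, w, x, y, z}): φ is true.
  z (successors {v, w, y, t}): φ is true.
  t (successors {u, w, x, y, t}): φ is true.
For instance, at v:
  At v: <>s & s is false, []p is false, so (<>s & s) -> []p is true.
    At v: <>s is true, s is false, so <>s & s is false.
      At v: <>s requires s at some successor in {v, x, y, t}.
        s holds at x, so <>s is true at v.
    At v: []p requires p at every successor {v, x, y, t}.
      p fails at v, so []p is false at v.
Satisfying worlds: {u, v, w, y, z, t}

6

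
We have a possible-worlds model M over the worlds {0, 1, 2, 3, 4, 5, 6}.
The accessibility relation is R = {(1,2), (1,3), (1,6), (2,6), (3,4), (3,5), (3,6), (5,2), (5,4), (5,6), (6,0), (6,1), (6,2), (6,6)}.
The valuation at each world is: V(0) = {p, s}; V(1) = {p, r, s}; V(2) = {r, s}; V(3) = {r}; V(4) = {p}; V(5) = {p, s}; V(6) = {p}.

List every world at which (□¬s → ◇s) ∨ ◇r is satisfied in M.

Let φ = (□¬s → ◇s) ∨ ◇r. Evaluate φ at each world:
  0 (successors ∅): φ is false.
  1 (successors {2, 3, 6}): φ is true.
  2 (successors {6}): φ is false.
  3 (successors {4, 5, 6}): φ is true.
  4 (successors ∅): φ is false.
  5 (successors {2, 4, 6}): φ is true.
  6 (successors {0, 1, 2, 6}): φ is true.
For instance, at 6:
  At 6: □¬s → ◇s is true, ◇r is true, so (□¬s → ◇s) ∨ ◇r is true.
    At 6: □¬s is false, ◇s is true, so □¬s → ◇s is true.
      At 6: □¬s requires ¬s at every successor {0, 1, 2, 6}.
        ¬s fails at 0, so □¬s is false at 6.
      At 6: ◇s requires s at some successor in {0, 1, 2, 6}.
        s holds at 0, so ◇s is true at 6.
    At 6: ◇r requires r at some successor in {0, 1, 2, 6}.
      r holds at 1, so ◇r is true at 6.
Satisfying worlds: {1, 3, 5, 6}

1, 3, 5, 6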